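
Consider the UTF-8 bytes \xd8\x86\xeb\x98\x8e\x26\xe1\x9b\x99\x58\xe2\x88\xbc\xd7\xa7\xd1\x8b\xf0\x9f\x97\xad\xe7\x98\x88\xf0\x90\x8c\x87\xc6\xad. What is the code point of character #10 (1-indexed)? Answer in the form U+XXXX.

Offset 0: leading byte 0xD8 = 11011000 → 2-byte char #1 = D8 86.
Offset 2: leading byte 0xEB = 11101011 → 3-byte char #2 = EB 98 8E.
Offset 5: leading byte 0x26 = 00100110 → 1-byte char #3 = 26.
Offset 6: leading byte 0xE1 = 11100001 → 3-byte char #4 = E1 9B 99.
Offset 9: leading byte 0x58 = 01011000 → 1-byte char #5 = 58.
Offset 10: leading byte 0xE2 = 11100010 → 3-byte char #6 = E2 88 BC.
Offset 13: leading byte 0xD7 = 11010111 → 2-byte char #7 = D7 A7.
Offset 15: leading byte 0xD1 = 11010001 → 2-byte char #8 = D1 8B.
Offset 17: leading byte 0xF0 = 11110000 → 4-byte char #9 = F0 9F 97 AD.
Offset 21: leading byte 0xE7 = 11100111 → 3-byte char #10 = E7 98 88.
Leading byte 0xE7 = 11100111 matches 1110xxxx → 3-byte sequence.
Byte 1: 0xE7 = 11100111, payload 0111 (4 bits).
Byte 2: 0x98 = 10011000 (10xxxxxx ✓), payload 011000.
Byte 3: 0x88 = 10001000 (10xxxxxx ✓), payload 001000.
Concatenate: 0111011000001000 = 0x7608 (16 bits → U+7608).

U+7608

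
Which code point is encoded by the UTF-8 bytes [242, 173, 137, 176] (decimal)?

U+AD270

Leading byte 0xF2 = 11110010 matches 11110xxx → 4-byte sequence.
Byte 1: 0xF2 = 11110010, payload 010 (3 bits).
Byte 2: 0xAD = 10101101 (10xxxxxx ✓), payload 101101.
Byte 3: 0x89 = 10001001 (10xxxxxx ✓), payload 001001.
Byte 4: 0xB0 = 10110000 (10xxxxxx ✓), payload 110000.
Concatenate: 010101101001001110000 = 0xAD270 (21 bits → U+AD270).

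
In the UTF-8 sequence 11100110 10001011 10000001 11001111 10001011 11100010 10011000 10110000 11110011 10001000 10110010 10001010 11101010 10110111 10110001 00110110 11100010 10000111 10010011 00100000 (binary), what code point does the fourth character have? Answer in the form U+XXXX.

U+C8C8A

Offset 0: leading byte 0xE6 = 11100110 → 3-byte char #1 = E6 8B 81.
Offset 3: leading byte 0xCF = 11001111 → 2-byte char #2 = CF 8B.
Offset 5: leading byte 0xE2 = 11100010 → 3-byte char #3 = E2 98 B0.
Offset 8: leading byte 0xF3 = 11110011 → 4-byte char #4 = F3 88 B2 8A.
Leading byte 0xF3 = 11110011 matches 11110xxx → 4-byte sequence.
Byte 1: 0xF3 = 11110011, payload 011 (3 bits).
Byte 2: 0x88 = 10001000 (10xxxxxx ✓), payload 001000.
Byte 3: 0xB2 = 10110010 (10xxxxxx ✓), payload 110010.
Byte 4: 0x8A = 10001010 (10xxxxxx ✓), payload 001010.
Concatenate: 011001000110010001010 = 0xC8C8A (21 bits → U+C8C8A).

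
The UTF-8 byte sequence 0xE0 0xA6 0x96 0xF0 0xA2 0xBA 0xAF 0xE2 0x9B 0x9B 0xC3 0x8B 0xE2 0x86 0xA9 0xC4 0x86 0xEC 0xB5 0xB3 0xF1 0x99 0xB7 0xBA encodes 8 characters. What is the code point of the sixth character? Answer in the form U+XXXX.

Offset 0: leading byte 0xE0 = 11100000 → 3-byte char #1 = E0 A6 96.
Offset 3: leading byte 0xF0 = 11110000 → 4-byte char #2 = F0 A2 BA AF.
Offset 7: leading byte 0xE2 = 11100010 → 3-byte char #3 = E2 9B 9B.
Offset 10: leading byte 0xC3 = 11000011 → 2-byte char #4 = C3 8B.
Offset 12: leading byte 0xE2 = 11100010 → 3-byte char #5 = E2 86 A9.
Offset 15: leading byte 0xC4 = 11000100 → 2-byte char #6 = C4 86.
Leading byte 0xC4 = 11000100 matches 110xxxxx → 2-byte sequence.
Byte 1: 0xC4 = 11000100, payload 00100 (5 bits).
Byte 2: 0x86 = 10000110 (10xxxxxx ✓), payload 000110.
Concatenate: 00100000110 = 0x106 (11 bits → U+0106).

U+0106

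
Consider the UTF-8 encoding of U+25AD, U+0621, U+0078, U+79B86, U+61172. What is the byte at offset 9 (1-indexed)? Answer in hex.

1-indexed offset 9 is 0-indexed offset 8.
U+25AD → 3-byte form E2 96 AD at offsets 0–2.
U+0621 → 2-byte form D8 A1 at offsets 3–4.
U+0078 → 1-byte form 78 at offsets 5–5.
U+79B86 → 4-byte form F1 B9 AE 86 at offsets 6–9.
Offset 8 falls in char 4's range; it's byte 3 of F1 B9 AE 86 = 0xAE.

0xAE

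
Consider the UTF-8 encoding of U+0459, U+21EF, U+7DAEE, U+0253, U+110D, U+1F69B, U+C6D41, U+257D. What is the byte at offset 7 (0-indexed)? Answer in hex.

0xAB

U+0459 → 2-byte form D1 99 at offsets 0–1.
U+21EF → 3-byte form E2 87 AF at offsets 2–4.
U+7DAEE → 4-byte form F1 BD AB AE at offsets 5–8.
Offset 7 falls in char 3's range; it's byte 3 of F1 BD AB AE = 0xAB.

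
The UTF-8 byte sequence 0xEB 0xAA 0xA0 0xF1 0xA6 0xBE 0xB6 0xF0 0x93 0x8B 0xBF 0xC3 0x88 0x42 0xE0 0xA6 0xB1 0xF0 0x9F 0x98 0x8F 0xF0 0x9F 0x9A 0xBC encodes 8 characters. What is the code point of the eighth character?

Offset 0: leading byte 0xEB = 11101011 → 3-byte char #1 = EB AA A0.
Offset 3: leading byte 0xF1 = 11110001 → 4-byte char #2 = F1 A6 BE B6.
Offset 7: leading byte 0xF0 = 11110000 → 4-byte char #3 = F0 93 8B BF.
Offset 11: leading byte 0xC3 = 11000011 → 2-byte char #4 = C3 88.
Offset 13: leading byte 0x42 = 01000010 → 1-byte char #5 = 42.
Offset 14: leading byte 0xE0 = 11100000 → 3-byte char #6 = E0 A6 B1.
Offset 17: leading byte 0xF0 = 11110000 → 4-byte char #7 = F0 9F 98 8F.
Offset 21: leading byte 0xF0 = 11110000 → 4-byte char #8 = F0 9F 9A BC.
Leading byte 0xF0 = 11110000 matches 11110xxx → 4-byte sequence.
Byte 1: 0xF0 = 11110000, payload 000 (3 bits).
Byte 2: 0x9F = 10011111 (10xxxxxx ✓), payload 011111.
Byte 3: 0x9A = 10011010 (10xxxxxx ✓), payload 011010.
Byte 4: 0xBC = 10111100 (10xxxxxx ✓), payload 111100.
Concatenate: 000011111011010111100 = 0x1F6BC (21 bits → U+1F6BC).

U+1F6BC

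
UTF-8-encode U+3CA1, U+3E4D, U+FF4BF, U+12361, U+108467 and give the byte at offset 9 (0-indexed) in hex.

U+3CA1 → 3-byte form E3 B2 A1 at offsets 0–2.
U+3E4D → 3-byte form E3 B9 8D at offsets 3–5.
U+FF4BF → 4-byte form F3 BF 92 BF at offsets 6–9.
Offset 9 falls in char 3's range; it's byte 4 of F3 BF 92 BF = 0xBF.

0xBF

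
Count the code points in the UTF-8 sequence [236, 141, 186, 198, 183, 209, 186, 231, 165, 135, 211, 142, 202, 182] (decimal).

Byte at offset 0: 0xEC = 11101100 → 3-byte char (#1). Advance 3.
Byte at offset 3: 0xC6 = 11000110 → 2-byte char (#2). Advance 2.
Byte at offset 5: 0xD1 = 11010001 → 2-byte char (#3). Advance 2.
Byte at offset 7: 0xE7 = 11100111 → 3-byte char (#4). Advance 3.
Byte at offset 10: 0xD3 = 11010011 → 2-byte char (#5). Advance 2.
Byte at offset 12: 0xCA = 11001010 → 2-byte char (#6). Advance 2.
Reached end at offset 14 after 6 code points.

6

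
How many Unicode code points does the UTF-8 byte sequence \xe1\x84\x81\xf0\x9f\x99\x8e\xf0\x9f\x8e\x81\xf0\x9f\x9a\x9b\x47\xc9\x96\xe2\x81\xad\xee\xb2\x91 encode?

8

Byte at offset 0: 0xE1 = 11100001 → 3-byte char (#1). Advance 3.
Byte at offset 3: 0xF0 = 11110000 → 4-byte char (#2). Advance 4.
Byte at offset 7: 0xF0 = 11110000 → 4-byte char (#3). Advance 4.
Byte at offset 11: 0xF0 = 11110000 → 4-byte char (#4). Advance 4.
Byte at offset 15: 0x47 = 01000111 → 1-byte char (#5). Advance 1.
Byte at offset 16: 0xC9 = 11001001 → 2-byte char (#6). Advance 2.
Byte at offset 18: 0xE2 = 11100010 → 3-byte char (#7). Advance 3.
Byte at offset 21: 0xEE = 11101110 → 3-byte char (#8). Advance 3.
Reached end at offset 24 after 8 code points.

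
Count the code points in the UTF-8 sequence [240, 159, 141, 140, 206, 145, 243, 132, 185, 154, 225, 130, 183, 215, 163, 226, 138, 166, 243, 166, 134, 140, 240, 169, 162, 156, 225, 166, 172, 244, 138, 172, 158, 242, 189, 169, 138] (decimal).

11

Byte at offset 0: 0xF0 = 11110000 → 4-byte char (#1). Advance 4.
Byte at offset 4: 0xCE = 11001110 → 2-byte char (#2). Advance 2.
Byte at offset 6: 0xF3 = 11110011 → 4-byte char (#3). Advance 4.
Byte at offset 10: 0xE1 = 11100001 → 3-byte char (#4). Advance 3.
Byte at offset 13: 0xD7 = 11010111 → 2-byte char (#5). Advance 2.
Byte at offset 15: 0xE2 = 11100010 → 3-byte char (#6). Advance 3.
Byte at offset 18: 0xF3 = 11110011 → 4-byte char (#7). Advance 4.
Byte at offset 22: 0xF0 = 11110000 → 4-byte char (#8). Advance 4.
Byte at offset 26: 0xE1 = 11100001 → 3-byte char (#9). Advance 3.
Byte at offset 29: 0xF4 = 11110100 → 4-byte char (#10). Advance 4.
Byte at offset 33: 0xF2 = 11110010 → 4-byte char (#11). Advance 4.
Reached end at offset 37 after 11 code points.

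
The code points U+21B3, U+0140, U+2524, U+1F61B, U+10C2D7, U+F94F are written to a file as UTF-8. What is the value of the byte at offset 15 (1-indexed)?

0x8B

1-indexed offset 15 is 0-indexed offset 14.
U+21B3 → 3-byte form E2 86 B3 at offsets 0–2.
U+0140 → 2-byte form C5 80 at offsets 3–4.
U+2524 → 3-byte form E2 94 A4 at offsets 5–7.
U+1F61B → 4-byte form F0 9F 98 9B at offsets 8–11.
U+10C2D7 → 4-byte form F4 8C 8B 97 at offsets 12–15.
Offset 14 falls in char 5's range; it's byte 3 of F4 8C 8B 97 = 0x8B.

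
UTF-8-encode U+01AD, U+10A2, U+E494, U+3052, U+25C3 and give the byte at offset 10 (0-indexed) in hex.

0x92

U+01AD → 2-byte form C6 AD at offsets 0–1.
U+10A2 → 3-byte form E1 82 A2 at offsets 2–4.
U+E494 → 3-byte form EE 92 94 at offsets 5–7.
U+3052 → 3-byte form E3 81 92 at offsets 8–10.
Offset 10 falls in char 4's range; it's byte 3 of E3 81 92 = 0x92.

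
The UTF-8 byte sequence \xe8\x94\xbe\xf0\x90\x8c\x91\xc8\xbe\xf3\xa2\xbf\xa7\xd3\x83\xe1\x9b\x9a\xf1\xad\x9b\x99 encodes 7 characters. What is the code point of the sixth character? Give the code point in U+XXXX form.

Offset 0: leading byte 0xE8 = 11101000 → 3-byte char #1 = E8 94 BE.
Offset 3: leading byte 0xF0 = 11110000 → 4-byte char #2 = F0 90 8C 91.
Offset 7: leading byte 0xC8 = 11001000 → 2-byte char #3 = C8 BE.
Offset 9: leading byte 0xF3 = 11110011 → 4-byte char #4 = F3 A2 BF A7.
Offset 13: leading byte 0xD3 = 11010011 → 2-byte char #5 = D3 83.
Offset 15: leading byte 0xE1 = 11100001 → 3-byte char #6 = E1 9B 9A.
Leading byte 0xE1 = 11100001 matches 1110xxxx → 3-byte sequence.
Byte 1: 0xE1 = 11100001, payload 0001 (4 bits).
Byte 2: 0x9B = 10011011 (10xxxxxx ✓), payload 011011.
Byte 3: 0x9A = 10011010 (10xxxxxx ✓), payload 011010.
Concatenate: 0001011011011010 = 0x16DA (16 bits → U+16DA).

U+16DA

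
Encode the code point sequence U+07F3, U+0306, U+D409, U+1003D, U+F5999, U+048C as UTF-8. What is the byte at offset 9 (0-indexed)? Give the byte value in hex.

U+07F3 → 2-byte form DF B3 at offsets 0–1.
U+0306 → 2-byte form CC 86 at offsets 2–3.
U+D409 → 3-byte form ED 90 89 at offsets 4–6.
U+1003D → 4-byte form F0 90 80 BD at offsets 7–10.
Offset 9 falls in char 4's range; it's byte 3 of F0 90 80 BD = 0x80.

0x80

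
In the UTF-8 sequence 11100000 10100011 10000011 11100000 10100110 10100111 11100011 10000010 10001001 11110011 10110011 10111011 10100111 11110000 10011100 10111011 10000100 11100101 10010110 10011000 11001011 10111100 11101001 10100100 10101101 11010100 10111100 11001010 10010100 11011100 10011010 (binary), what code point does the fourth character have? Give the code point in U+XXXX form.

Offset 0: leading byte 0xE0 = 11100000 → 3-byte char #1 = E0 A3 83.
Offset 3: leading byte 0xE0 = 11100000 → 3-byte char #2 = E0 A6 A7.
Offset 6: leading byte 0xE3 = 11100011 → 3-byte char #3 = E3 82 89.
Offset 9: leading byte 0xF3 = 11110011 → 4-byte char #4 = F3 B3 BB A7.
Leading byte 0xF3 = 11110011 matches 11110xxx → 4-byte sequence.
Byte 1: 0xF3 = 11110011, payload 011 (3 bits).
Byte 2: 0xB3 = 10110011 (10xxxxxx ✓), payload 110011.
Byte 3: 0xBB = 10111011 (10xxxxxx ✓), payload 111011.
Byte 4: 0xA7 = 10100111 (10xxxxxx ✓), payload 100111.
Concatenate: 011110011111011100111 = 0xF3EE7 (21 bits → U+F3EE7).

U+F3EE7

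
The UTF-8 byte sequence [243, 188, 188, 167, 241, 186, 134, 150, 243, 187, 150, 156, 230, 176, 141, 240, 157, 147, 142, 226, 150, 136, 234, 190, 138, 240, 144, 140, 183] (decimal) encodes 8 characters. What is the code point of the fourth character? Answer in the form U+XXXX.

Offset 0: leading byte 0xF3 = 11110011 → 4-byte char #1 = F3 BC BC A7.
Offset 4: leading byte 0xF1 = 11110001 → 4-byte char #2 = F1 BA 86 96.
Offset 8: leading byte 0xF3 = 11110011 → 4-byte char #3 = F3 BB 96 9C.
Offset 12: leading byte 0xE6 = 11100110 → 3-byte char #4 = E6 B0 8D.
Leading byte 0xE6 = 11100110 matches 1110xxxx → 3-byte sequence.
Byte 1: 0xE6 = 11100110, payload 0110 (4 bits).
Byte 2: 0xB0 = 10110000 (10xxxxxx ✓), payload 110000.
Byte 3: 0x8D = 10001101 (10xxxxxx ✓), payload 001101.
Concatenate: 0110110000001101 = 0x6C0D (16 bits → U+6C0D).

U+6C0D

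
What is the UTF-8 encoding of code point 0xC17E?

EC 85 BE

U+C17E = 0xC17E = 49534 decimal. In range U+0800–U+FFFF → 3-byte form: 1110xxxx 10xxxxxx 10xxxxxx.
Binary (16 bits): 1100000101111110.
Split 4+6+6: 1100 | 000101 | 111110.
Byte 1: 11101100 = 0xEC.
Byte 2: 10000101 = 0x85.
Byte 3: 10111110 = 0xBE.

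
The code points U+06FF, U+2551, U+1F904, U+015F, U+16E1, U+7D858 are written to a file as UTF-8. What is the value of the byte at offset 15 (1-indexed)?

0xF1

1-indexed offset 15 is 0-indexed offset 14.
U+06FF → 2-byte form DB BF at offsets 0–1.
U+2551 → 3-byte form E2 95 91 at offsets 2–4.
U+1F904 → 4-byte form F0 9F A4 84 at offsets 5–8.
U+015F → 2-byte form C5 9F at offsets 9–10.
U+16E1 → 3-byte form E1 9B A1 at offsets 11–13.
U+7D858 → 4-byte form F1 BD A1 98 at offsets 14–17.
Offset 14 falls in char 6's range; it's byte 1 of F1 BD A1 98 = 0xF1.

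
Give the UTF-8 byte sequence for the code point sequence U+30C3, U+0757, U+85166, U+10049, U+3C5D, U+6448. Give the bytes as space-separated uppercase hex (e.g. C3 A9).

E3 83 83 DD 97 F2 85 85 A6 F0 90 81 89 E3 B1 9D E6 91 88

U+30C3: 3-byte form → E3 83 83.
U+0757: 2-byte form → DD 97.
U+85166: 4-byte form → F2 85 85 A6.
U+10049: 4-byte form → F0 90 81 89.
U+3C5D: 3-byte form → E3 B1 9D.
U+6448: 3-byte form → E6 91 88.
Concatenated (19 bytes): E3 83 83 DD 97 F2 85 85 A6 F0 90 81 89 E3 B1 9D E6 91 88.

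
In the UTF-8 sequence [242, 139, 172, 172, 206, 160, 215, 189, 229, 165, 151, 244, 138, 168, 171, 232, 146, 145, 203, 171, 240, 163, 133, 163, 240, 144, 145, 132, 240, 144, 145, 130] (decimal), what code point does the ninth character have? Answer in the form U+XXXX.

U+10444

Offset 0: leading byte 0xF2 = 11110010 → 4-byte char #1 = F2 8B AC AC.
Offset 4: leading byte 0xCE = 11001110 → 2-byte char #2 = CE A0.
Offset 6: leading byte 0xD7 = 11010111 → 2-byte char #3 = D7 BD.
Offset 8: leading byte 0xE5 = 11100101 → 3-byte char #4 = E5 A5 97.
Offset 11: leading byte 0xF4 = 11110100 → 4-byte char #5 = F4 8A A8 AB.
Offset 15: leading byte 0xE8 = 11101000 → 3-byte char #6 = E8 92 91.
Offset 18: leading byte 0xCB = 11001011 → 2-byte char #7 = CB AB.
Offset 20: leading byte 0xF0 = 11110000 → 4-byte char #8 = F0 A3 85 A3.
Offset 24: leading byte 0xF0 = 11110000 → 4-byte char #9 = F0 90 91 84.
Leading byte 0xF0 = 11110000 matches 11110xxx → 4-byte sequence.
Byte 1: 0xF0 = 11110000, payload 000 (3 bits).
Byte 2: 0x90 = 10010000 (10xxxxxx ✓), payload 010000.
Byte 3: 0x91 = 10010001 (10xxxxxx ✓), payload 010001.
Byte 4: 0x84 = 10000100 (10xxxxxx ✓), payload 000100.
Concatenate: 000010000010001000100 = 0x10444 (21 bits → U+10444).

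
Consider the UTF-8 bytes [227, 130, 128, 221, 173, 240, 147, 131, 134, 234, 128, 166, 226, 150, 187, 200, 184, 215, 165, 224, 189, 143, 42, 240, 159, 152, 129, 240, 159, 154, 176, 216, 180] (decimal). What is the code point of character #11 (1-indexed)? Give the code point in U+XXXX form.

Offset 0: leading byte 0xE3 = 11100011 → 3-byte char #1 = E3 82 80.
Offset 3: leading byte 0xDD = 11011101 → 2-byte char #2 = DD AD.
Offset 5: leading byte 0xF0 = 11110000 → 4-byte char #3 = F0 93 83 86.
Offset 9: leading byte 0xEA = 11101010 → 3-byte char #4 = EA 80 A6.
Offset 12: leading byte 0xE2 = 11100010 → 3-byte char #5 = E2 96 BB.
Offset 15: leading byte 0xC8 = 11001000 → 2-byte char #6 = C8 B8.
Offset 17: leading byte 0xD7 = 11010111 → 2-byte char #7 = D7 A5.
Offset 19: leading byte 0xE0 = 11100000 → 3-byte char #8 = E0 BD 8F.
Offset 22: leading byte 0x2A = 00101010 → 1-byte char #9 = 2A.
Offset 23: leading byte 0xF0 = 11110000 → 4-byte char #10 = F0 9F 98 81.
Offset 27: leading byte 0xF0 = 11110000 → 4-byte char #11 = F0 9F 9A B0.
Leading byte 0xF0 = 11110000 matches 11110xxx → 4-byte sequence.
Byte 1: 0xF0 = 11110000, payload 000 (3 bits).
Byte 2: 0x9F = 10011111 (10xxxxxx ✓), payload 011111.
Byte 3: 0x9A = 10011010 (10xxxxxx ✓), payload 011010.
Byte 4: 0xB0 = 10110000 (10xxxxxx ✓), payload 110000.
Concatenate: 000011111011010110000 = 0x1F6B0 (21 bits → U+1F6B0).

U+1F6B0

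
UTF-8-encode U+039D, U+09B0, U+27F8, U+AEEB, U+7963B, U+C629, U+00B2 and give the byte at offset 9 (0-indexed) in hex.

U+039D → 2-byte form CE 9D at offsets 0–1.
U+09B0 → 3-byte form E0 A6 B0 at offsets 2–4.
U+27F8 → 3-byte form E2 9F B8 at offsets 5–7.
U+AEEB → 3-byte form EA BB AB at offsets 8–10.
Offset 9 falls in char 4's range; it's byte 2 of EA BB AB = 0xBB.

0xBB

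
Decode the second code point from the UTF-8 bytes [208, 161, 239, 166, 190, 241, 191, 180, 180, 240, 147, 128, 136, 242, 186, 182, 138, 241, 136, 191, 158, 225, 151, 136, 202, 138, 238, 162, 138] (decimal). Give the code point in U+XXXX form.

Offset 0: leading byte 0xD0 = 11010000 → 2-byte char #1 = D0 A1.
Offset 2: leading byte 0xEF = 11101111 → 3-byte char #2 = EF A6 BE.
Leading byte 0xEF = 11101111 matches 1110xxxx → 3-byte sequence.
Byte 1: 0xEF = 11101111, payload 1111 (4 bits).
Byte 2: 0xA6 = 10100110 (10xxxxxx ✓), payload 100110.
Byte 3: 0xBE = 10111110 (10xxxxxx ✓), payload 111110.
Concatenate: 1111100110111110 = 0xF9BE (16 bits → U+F9BE).

U+F9BE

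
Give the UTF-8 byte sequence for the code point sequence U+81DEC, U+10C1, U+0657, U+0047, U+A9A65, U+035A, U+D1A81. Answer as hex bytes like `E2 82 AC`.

U+81DEC: 4-byte form → F2 81 B7 AC.
U+10C1: 3-byte form → E1 83 81.
U+0657: 2-byte form → D9 97.
U+0047: 1-byte form → 47.
U+A9A65: 4-byte form → F2 A9 A9 A5.
U+035A: 2-byte form → CD 9A.
U+D1A81: 4-byte form → F3 91 AA 81.
Concatenated (20 bytes): F2 81 B7 AC E1 83 81 D9 97 47 F2 A9 A9 A5 CD 9A F3 91 AA 81.

F2 81 B7 AC E1 83 81 D9 97 47 F2 A9 A9 A5 CD 9A F3 91 AA 81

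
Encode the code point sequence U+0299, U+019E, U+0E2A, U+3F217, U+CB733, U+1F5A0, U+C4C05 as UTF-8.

CA 99 C6 9E E0 B8 AA F0 BF 88 97 F3 8B 9C B3 F0 9F 96 A0 F3 84 B0 85

U+0299: 2-byte form → CA 99.
U+019E: 2-byte form → C6 9E.
U+0E2A: 3-byte form → E0 B8 AA.
U+3F217: 4-byte form → F0 BF 88 97.
U+CB733: 4-byte form → F3 8B 9C B3.
U+1F5A0: 4-byte form → F0 9F 96 A0.
U+C4C05: 4-byte form → F3 84 B0 85.
Concatenated (23 bytes): CA 99 C6 9E E0 B8 AA F0 BF 88 97 F3 8B 9C B3 F0 9F 96 A0 F3 84 B0 85.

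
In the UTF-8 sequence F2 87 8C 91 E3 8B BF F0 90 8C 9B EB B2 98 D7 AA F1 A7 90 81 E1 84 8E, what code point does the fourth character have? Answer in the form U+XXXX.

U+BC98

Offset 0: leading byte 0xF2 = 11110010 → 4-byte char #1 = F2 87 8C 91.
Offset 4: leading byte 0xE3 = 11100011 → 3-byte char #2 = E3 8B BF.
Offset 7: leading byte 0xF0 = 11110000 → 4-byte char #3 = F0 90 8C 9B.
Offset 11: leading byte 0xEB = 11101011 → 3-byte char #4 = EB B2 98.
Leading byte 0xEB = 11101011 matches 1110xxxx → 3-byte sequence.
Byte 1: 0xEB = 11101011, payload 1011 (4 bits).
Byte 2: 0xB2 = 10110010 (10xxxxxx ✓), payload 110010.
Byte 3: 0x98 = 10011000 (10xxxxxx ✓), payload 011000.
Concatenate: 1011110010011000 = 0xBC98 (16 bits → U+BC98).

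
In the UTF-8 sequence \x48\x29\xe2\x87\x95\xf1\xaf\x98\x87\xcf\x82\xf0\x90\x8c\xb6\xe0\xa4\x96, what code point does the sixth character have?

Offset 0: leading byte 0x48 = 01001000 → 1-byte char #1 = 48.
Offset 1: leading byte 0x29 = 00101001 → 1-byte char #2 = 29.
Offset 2: leading byte 0xE2 = 11100010 → 3-byte char #3 = E2 87 95.
Offset 5: leading byte 0xF1 = 11110001 → 4-byte char #4 = F1 AF 98 87.
Offset 9: leading byte 0xCF = 11001111 → 2-byte char #5 = CF 82.
Offset 11: leading byte 0xF0 = 11110000 → 4-byte char #6 = F0 90 8C B6.
Leading byte 0xF0 = 11110000 matches 11110xxx → 4-byte sequence.
Byte 1: 0xF0 = 11110000, payload 000 (3 bits).
Byte 2: 0x90 = 10010000 (10xxxxxx ✓), payload 010000.
Byte 3: 0x8C = 10001100 (10xxxxxx ✓), payload 001100.
Byte 4: 0xB6 = 10110110 (10xxxxxx ✓), payload 110110.
Concatenate: 000010000001100110110 = 0x10336 (21 bits → U+10336).

U+10336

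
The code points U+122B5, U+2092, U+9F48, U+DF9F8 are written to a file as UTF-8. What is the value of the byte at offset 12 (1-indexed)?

1-indexed offset 12 is 0-indexed offset 11.
U+122B5 → 4-byte form F0 92 8A B5 at offsets 0–3.
U+2092 → 3-byte form E2 82 92 at offsets 4–6.
U+9F48 → 3-byte form E9 BD 88 at offsets 7–9.
U+DF9F8 → 4-byte form F3 9F A7 B8 at offsets 10–13.
Offset 11 falls in char 4's range; it's byte 2 of F3 9F A7 B8 = 0x9F.

0x9F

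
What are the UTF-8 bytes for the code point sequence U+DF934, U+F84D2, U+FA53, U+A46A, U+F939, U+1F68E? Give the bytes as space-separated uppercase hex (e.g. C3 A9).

U+DF934: 4-byte form → F3 9F A4 B4.
U+F84D2: 4-byte form → F3 B8 93 92.
U+FA53: 3-byte form → EF A9 93.
U+A46A: 3-byte form → EA 91 AA.
U+F939: 3-byte form → EF A4 B9.
U+1F68E: 4-byte form → F0 9F 9A 8E.
Concatenated (21 bytes): F3 9F A4 B4 F3 B8 93 92 EF A9 93 EA 91 AA EF A4 B9 F0 9F 9A 8E.

F3 9F A4 B4 F3 B8 93 92 EF A9 93 EA 91 AA EF A4 B9 F0 9F 9A 8E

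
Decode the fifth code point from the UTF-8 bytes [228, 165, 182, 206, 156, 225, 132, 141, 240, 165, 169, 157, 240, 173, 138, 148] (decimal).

U+2D294

Offset 0: leading byte 0xE4 = 11100100 → 3-byte char #1 = E4 A5 B6.
Offset 3: leading byte 0xCE = 11001110 → 2-byte char #2 = CE 9C.
Offset 5: leading byte 0xE1 = 11100001 → 3-byte char #3 = E1 84 8D.
Offset 8: leading byte 0xF0 = 11110000 → 4-byte char #4 = F0 A5 A9 9D.
Offset 12: leading byte 0xF0 = 11110000 → 4-byte char #5 = F0 AD 8A 94.
Leading byte 0xF0 = 11110000 matches 11110xxx → 4-byte sequence.
Byte 1: 0xF0 = 11110000, payload 000 (3 bits).
Byte 2: 0xAD = 10101101 (10xxxxxx ✓), payload 101101.
Byte 3: 0x8A = 10001010 (10xxxxxx ✓), payload 001010.
Byte 4: 0x94 = 10010100 (10xxxxxx ✓), payload 010100.
Concatenate: 000101101001010010100 = 0x2D294 (21 bits → U+2D294).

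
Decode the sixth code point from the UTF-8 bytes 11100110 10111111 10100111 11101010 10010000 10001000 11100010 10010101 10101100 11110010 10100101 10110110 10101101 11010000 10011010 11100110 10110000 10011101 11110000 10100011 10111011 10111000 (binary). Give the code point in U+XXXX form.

Offset 0: leading byte 0xE6 = 11100110 → 3-byte char #1 = E6 BF A7.
Offset 3: leading byte 0xEA = 11101010 → 3-byte char #2 = EA 90 88.
Offset 6: leading byte 0xE2 = 11100010 → 3-byte char #3 = E2 95 AC.
Offset 9: leading byte 0xF2 = 11110010 → 4-byte char #4 = F2 A5 B6 AD.
Offset 13: leading byte 0xD0 = 11010000 → 2-byte char #5 = D0 9A.
Offset 15: leading byte 0xE6 = 11100110 → 3-byte char #6 = E6 B0 9D.
Leading byte 0xE6 = 11100110 matches 1110xxxx → 3-byte sequence.
Byte 1: 0xE6 = 11100110, payload 0110 (4 bits).
Byte 2: 0xB0 = 10110000 (10xxxxxx ✓), payload 110000.
Byte 3: 0x9D = 10011101 (10xxxxxx ✓), payload 011101.
Concatenate: 0110110000011101 = 0x6C1D (16 bits → U+6C1D).

U+6C1D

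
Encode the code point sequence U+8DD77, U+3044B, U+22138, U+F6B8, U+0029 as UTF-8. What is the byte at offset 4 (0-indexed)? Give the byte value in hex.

0xF0

U+8DD77 → 4-byte form F2 8D B5 B7 at offsets 0–3.
U+3044B → 4-byte form F0 B0 91 8B at offsets 4–7.
Offset 4 falls in char 2's range; it's byte 1 of F0 B0 91 8B = 0xF0.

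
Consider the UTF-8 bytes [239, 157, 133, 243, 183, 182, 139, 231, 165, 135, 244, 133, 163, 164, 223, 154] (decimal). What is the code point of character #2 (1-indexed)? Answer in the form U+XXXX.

U+F7D8B

Offset 0: leading byte 0xEF = 11101111 → 3-byte char #1 = EF 9D 85.
Offset 3: leading byte 0xF3 = 11110011 → 4-byte char #2 = F3 B7 B6 8B.
Leading byte 0xF3 = 11110011 matches 11110xxx → 4-byte sequence.
Byte 1: 0xF3 = 11110011, payload 011 (3 bits).
Byte 2: 0xB7 = 10110111 (10xxxxxx ✓), payload 110111.
Byte 3: 0xB6 = 10110110 (10xxxxxx ✓), payload 110110.
Byte 4: 0x8B = 10001011 (10xxxxxx ✓), payload 001011.
Concatenate: 011110111110110001011 = 0xF7D8B (21 bits → U+F7D8B).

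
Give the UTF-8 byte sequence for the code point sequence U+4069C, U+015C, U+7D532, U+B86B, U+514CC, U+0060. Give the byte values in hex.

U+4069C: 4-byte form → F1 80 9A 9C.
U+015C: 2-byte form → C5 9C.
U+7D532: 4-byte form → F1 BD 94 B2.
U+B86B: 3-byte form → EB A1 AB.
U+514CC: 4-byte form → F1 91 93 8C.
U+0060: 1-byte form → 60.
Concatenated (18 bytes): F1 80 9A 9C C5 9C F1 BD 94 B2 EB A1 AB F1 91 93 8C 60.

F1 80 9A 9C C5 9C F1 BD 94 B2 EB A1 AB F1 91 93 8C 60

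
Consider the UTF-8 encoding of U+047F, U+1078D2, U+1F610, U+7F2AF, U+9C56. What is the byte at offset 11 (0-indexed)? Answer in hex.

U+047F → 2-byte form D1 BF at offsets 0–1.
U+1078D2 → 4-byte form F4 87 A3 92 at offsets 2–5.
U+1F610 → 4-byte form F0 9F 98 90 at offsets 6–9.
U+7F2AF → 4-byte form F1 BF 8A AF at offsets 10–13.
Offset 11 falls in char 4's range; it's byte 2 of F1 BF 8A AF = 0xBF.

0xBF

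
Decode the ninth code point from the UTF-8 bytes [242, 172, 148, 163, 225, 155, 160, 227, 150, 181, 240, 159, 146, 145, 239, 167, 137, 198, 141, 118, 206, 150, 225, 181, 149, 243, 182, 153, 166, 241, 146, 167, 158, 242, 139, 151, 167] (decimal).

Offset 0: leading byte 0xF2 = 11110010 → 4-byte char #1 = F2 AC 94 A3.
Offset 4: leading byte 0xE1 = 11100001 → 3-byte char #2 = E1 9B A0.
Offset 7: leading byte 0xE3 = 11100011 → 3-byte char #3 = E3 96 B5.
Offset 10: leading byte 0xF0 = 11110000 → 4-byte char #4 = F0 9F 92 91.
Offset 14: leading byte 0xEF = 11101111 → 3-byte char #5 = EF A7 89.
Offset 17: leading byte 0xC6 = 11000110 → 2-byte char #6 = C6 8D.
Offset 19: leading byte 0x76 = 01110110 → 1-byte char #7 = 76.
Offset 20: leading byte 0xCE = 11001110 → 2-byte char #8 = CE 96.
Offset 22: leading byte 0xE1 = 11100001 → 3-byte char #9 = E1 B5 95.
Leading byte 0xE1 = 11100001 matches 1110xxxx → 3-byte sequence.
Byte 1: 0xE1 = 11100001, payload 0001 (4 bits).
Byte 2: 0xB5 = 10110101 (10xxxxxx ✓), payload 110101.
Byte 3: 0x95 = 10010101 (10xxxxxx ✓), payload 010101.
Concatenate: 0001110101010101 = 0x1D55 (16 bits → U+1D55).

U+1D55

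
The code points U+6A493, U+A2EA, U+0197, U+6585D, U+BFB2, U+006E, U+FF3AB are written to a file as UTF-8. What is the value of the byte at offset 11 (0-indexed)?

0xA1

U+6A493 → 4-byte form F1 AA 92 93 at offsets 0–3.
U+A2EA → 3-byte form EA 8B AA at offsets 4–6.
U+0197 → 2-byte form C6 97 at offsets 7–8.
U+6585D → 4-byte form F1 A5 A1 9D at offsets 9–12.
Offset 11 falls in char 4's range; it's byte 3 of F1 A5 A1 9D = 0xA1.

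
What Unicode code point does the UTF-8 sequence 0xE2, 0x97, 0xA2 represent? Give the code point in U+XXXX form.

Leading byte 0xE2 = 11100010 matches 1110xxxx → 3-byte sequence.
Byte 1: 0xE2 = 11100010, payload 0010 (4 bits).
Byte 2: 0x97 = 10010111 (10xxxxxx ✓), payload 010111.
Byte 3: 0xA2 = 10100010 (10xxxxxx ✓), payload 100010.
Concatenate: 0010010111100010 = 0x25E2 (16 bits → U+25E2).

U+25E2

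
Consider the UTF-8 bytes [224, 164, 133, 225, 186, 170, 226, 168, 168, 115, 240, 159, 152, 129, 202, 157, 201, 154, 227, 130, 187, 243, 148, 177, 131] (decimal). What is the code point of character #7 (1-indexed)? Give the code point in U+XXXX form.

Offset 0: leading byte 0xE0 = 11100000 → 3-byte char #1 = E0 A4 85.
Offset 3: leading byte 0xE1 = 11100001 → 3-byte char #2 = E1 BA AA.
Offset 6: leading byte 0xE2 = 11100010 → 3-byte char #3 = E2 A8 A8.
Offset 9: leading byte 0x73 = 01110011 → 1-byte char #4 = 73.
Offset 10: leading byte 0xF0 = 11110000 → 4-byte char #5 = F0 9F 98 81.
Offset 14: leading byte 0xCA = 11001010 → 2-byte char #6 = CA 9D.
Offset 16: leading byte 0xC9 = 11001001 → 2-byte char #7 = C9 9A.
Leading byte 0xC9 = 11001001 matches 110xxxxx → 2-byte sequence.
Byte 1: 0xC9 = 11001001, payload 01001 (5 bits).
Byte 2: 0x9A = 10011010 (10xxxxxx ✓), payload 011010.
Concatenate: 01001011010 = 0x25A (11 bits → U+025A).

U+025A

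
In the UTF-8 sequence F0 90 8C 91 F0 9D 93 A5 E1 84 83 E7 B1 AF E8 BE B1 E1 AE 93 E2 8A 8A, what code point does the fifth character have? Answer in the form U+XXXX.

U+8FB1

Offset 0: leading byte 0xF0 = 11110000 → 4-byte char #1 = F0 90 8C 91.
Offset 4: leading byte 0xF0 = 11110000 → 4-byte char #2 = F0 9D 93 A5.
Offset 8: leading byte 0xE1 = 11100001 → 3-byte char #3 = E1 84 83.
Offset 11: leading byte 0xE7 = 11100111 → 3-byte char #4 = E7 B1 AF.
Offset 14: leading byte 0xE8 = 11101000 → 3-byte char #5 = E8 BE B1.
Leading byte 0xE8 = 11101000 matches 1110xxxx → 3-byte sequence.
Byte 1: 0xE8 = 11101000, payload 1000 (4 bits).
Byte 2: 0xBE = 10111110 (10xxxxxx ✓), payload 111110.
Byte 3: 0xB1 = 10110001 (10xxxxxx ✓), payload 110001.
Concatenate: 1000111110110001 = 0x8FB1 (16 bits → U+8FB1).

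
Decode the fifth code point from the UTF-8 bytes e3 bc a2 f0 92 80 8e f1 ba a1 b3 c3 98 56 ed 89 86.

Offset 0: leading byte 0xE3 = 11100011 → 3-byte char #1 = E3 BC A2.
Offset 3: leading byte 0xF0 = 11110000 → 4-byte char #2 = F0 92 80 8E.
Offset 7: leading byte 0xF1 = 11110001 → 4-byte char #3 = F1 BA A1 B3.
Offset 11: leading byte 0xC3 = 11000011 → 2-byte char #4 = C3 98.
Offset 13: leading byte 0x56 = 01010110 → 1-byte char #5 = 56.
Leading byte 0x56 = 01010110 matches 0xxxxxxx → 1-byte sequence.
Byte 1: 0x56 = 01010110, payload 1010110 (7 bits).
Concatenate: 1010110 = 0x56 (7 bits → U+0056).

U+0056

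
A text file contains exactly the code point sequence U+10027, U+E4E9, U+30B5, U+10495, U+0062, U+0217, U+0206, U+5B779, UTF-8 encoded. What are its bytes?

U+10027: 4-byte form → F0 90 80 A7.
U+E4E9: 3-byte form → EE 93 A9.
U+30B5: 3-byte form → E3 82 B5.
U+10495: 4-byte form → F0 90 92 95.
U+0062: 1-byte form → 62.
U+0217: 2-byte form → C8 97.
U+0206: 2-byte form → C8 86.
U+5B779: 4-byte form → F1 9B 9D B9.
Concatenated (23 bytes): F0 90 80 A7 EE 93 A9 E3 82 B5 F0 90 92 95 62 C8 97 C8 86 F1 9B 9D B9.

F0 90 80 A7 EE 93 A9 E3 82 B5 F0 90 92 95 62 C8 97 C8 86 F1 9B 9D B9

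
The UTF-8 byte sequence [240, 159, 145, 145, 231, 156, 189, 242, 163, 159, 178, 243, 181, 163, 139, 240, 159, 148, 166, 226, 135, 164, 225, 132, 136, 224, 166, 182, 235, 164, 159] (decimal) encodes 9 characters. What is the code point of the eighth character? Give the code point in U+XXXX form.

Offset 0: leading byte 0xF0 = 11110000 → 4-byte char #1 = F0 9F 91 91.
Offset 4: leading byte 0xE7 = 11100111 → 3-byte char #2 = E7 9C BD.
Offset 7: leading byte 0xF2 = 11110010 → 4-byte char #3 = F2 A3 9F B2.
Offset 11: leading byte 0xF3 = 11110011 → 4-byte char #4 = F3 B5 A3 8B.
Offset 15: leading byte 0xF0 = 11110000 → 4-byte char #5 = F0 9F 94 A6.
Offset 19: leading byte 0xE2 = 11100010 → 3-byte char #6 = E2 87 A4.
Offset 22: leading byte 0xE1 = 11100001 → 3-byte char #7 = E1 84 88.
Offset 25: leading byte 0xE0 = 11100000 → 3-byte char #8 = E0 A6 B6.
Leading byte 0xE0 = 11100000 matches 1110xxxx → 3-byte sequence.
Byte 1: 0xE0 = 11100000, payload 0000 (4 bits).
Byte 2: 0xA6 = 10100110 (10xxxxxx ✓), payload 100110.
Byte 3: 0xB6 = 10110110 (10xxxxxx ✓), payload 110110.
Concatenate: 0000100110110110 = 0x9B6 (16 bits → U+09B6).

U+09B6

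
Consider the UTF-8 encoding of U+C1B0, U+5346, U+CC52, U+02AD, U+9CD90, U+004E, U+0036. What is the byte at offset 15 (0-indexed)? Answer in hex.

0x4E

U+C1B0 → 3-byte form EC 86 B0 at offsets 0–2.
U+5346 → 3-byte form E5 8D 86 at offsets 3–5.
U+CC52 → 3-byte form EC B1 92 at offsets 6–8.
U+02AD → 2-byte form CA AD at offsets 9–10.
U+9CD90 → 4-byte form F2 9C B6 90 at offsets 11–14.
U+004E → 1-byte form 4E at offsets 15–15.
Offset 15 falls in char 6's range; it's byte 1 of 4E = 0x4E.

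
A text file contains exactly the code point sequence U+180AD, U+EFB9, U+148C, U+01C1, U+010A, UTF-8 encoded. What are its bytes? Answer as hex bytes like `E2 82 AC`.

F0 98 82 AD EE BE B9 E1 92 8C C7 81 C4 8A

U+180AD: 4-byte form → F0 98 82 AD.
U+EFB9: 3-byte form → EE BE B9.
U+148C: 3-byte form → E1 92 8C.
U+01C1: 2-byte form → C7 81.
U+010A: 2-byte form → C4 8A.
Concatenated (14 bytes): F0 98 82 AD EE BE B9 E1 92 8C C7 81 C4 8A.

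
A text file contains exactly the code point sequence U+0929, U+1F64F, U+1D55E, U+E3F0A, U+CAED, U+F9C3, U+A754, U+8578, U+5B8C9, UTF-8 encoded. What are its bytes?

E0 A4 A9 F0 9F 99 8F F0 9D 95 9E F3 A3 BC 8A EC AB AD EF A7 83 EA 9D 94 E8 95 B8 F1 9B A3 89

U+0929: 3-byte form → E0 A4 A9.
U+1F64F: 4-byte form → F0 9F 99 8F.
U+1D55E: 4-byte form → F0 9D 95 9E.
U+E3F0A: 4-byte form → F3 A3 BC 8A.
U+CAED: 3-byte form → EC AB AD.
U+F9C3: 3-byte form → EF A7 83.
U+A754: 3-byte form → EA 9D 94.
U+8578: 3-byte form → E8 95 B8.
U+5B8C9: 4-byte form → F1 9B A3 89.
Concatenated (31 bytes): E0 A4 A9 F0 9F 99 8F F0 9D 95 9E F3 A3 BC 8A EC AB AD EF A7 83 EA 9D 94 E8 95 B8 F1 9B A3 89.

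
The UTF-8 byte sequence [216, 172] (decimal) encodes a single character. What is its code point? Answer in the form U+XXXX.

Leading byte 0xD8 = 11011000 matches 110xxxxx → 2-byte sequence.
Byte 1: 0xD8 = 11011000, payload 11000 (5 bits).
Byte 2: 0xAC = 10101100 (10xxxxxx ✓), payload 101100.
Concatenate: 11000101100 = 0x62C (11 bits → U+062C).

U+062C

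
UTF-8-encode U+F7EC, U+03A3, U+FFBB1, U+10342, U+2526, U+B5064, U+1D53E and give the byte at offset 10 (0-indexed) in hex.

U+F7EC → 3-byte form EF 9F AC at offsets 0–2.
U+03A3 → 2-byte form CE A3 at offsets 3–4.
U+FFBB1 → 4-byte form F3 BF AE B1 at offsets 5–8.
U+10342 → 4-byte form F0 90 8D 82 at offsets 9–12.
Offset 10 falls in char 4's range; it's byte 2 of F0 90 8D 82 = 0x90.

0x90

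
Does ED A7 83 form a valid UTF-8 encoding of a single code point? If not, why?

Structurally a 3-byte sequence; payload = 0xD9C3.
But 0xD9C3 is in U+D800–U+DFFF, the surrogate range. Surrogates are not Unicode scalar values and are forbidden in UTF-8.

invalid (encodes a surrogate (U+D800–U+DFFF))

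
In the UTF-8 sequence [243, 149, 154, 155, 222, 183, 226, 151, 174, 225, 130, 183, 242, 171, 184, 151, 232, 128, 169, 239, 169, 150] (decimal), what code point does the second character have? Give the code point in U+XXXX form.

U+07B7

Offset 0: leading byte 0xF3 = 11110011 → 4-byte char #1 = F3 95 9A 9B.
Offset 4: leading byte 0xDE = 11011110 → 2-byte char #2 = DE B7.
Leading byte 0xDE = 11011110 matches 110xxxxx → 2-byte sequence.
Byte 1: 0xDE = 11011110, payload 11110 (5 bits).
Byte 2: 0xB7 = 10110111 (10xxxxxx ✓), payload 110111.
Concatenate: 11110110111 = 0x7B7 (11 bits → U+07B7).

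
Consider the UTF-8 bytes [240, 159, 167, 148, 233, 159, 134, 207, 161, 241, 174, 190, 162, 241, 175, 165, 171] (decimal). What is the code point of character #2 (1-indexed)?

U+97C6

Offset 0: leading byte 0xF0 = 11110000 → 4-byte char #1 = F0 9F A7 94.
Offset 4: leading byte 0xE9 = 11101001 → 3-byte char #2 = E9 9F 86.
Leading byte 0xE9 = 11101001 matches 1110xxxx → 3-byte sequence.
Byte 1: 0xE9 = 11101001, payload 1001 (4 bits).
Byte 2: 0x9F = 10011111 (10xxxxxx ✓), payload 011111.
Byte 3: 0x86 = 10000110 (10xxxxxx ✓), payload 000110.
Concatenate: 1001011111000110 = 0x97C6 (16 bits → U+97C6).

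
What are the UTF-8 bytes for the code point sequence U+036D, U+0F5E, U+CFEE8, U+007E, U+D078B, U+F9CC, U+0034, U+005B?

U+036D: 2-byte form → CD AD.
U+0F5E: 3-byte form → E0 BD 9E.
U+CFEE8: 4-byte form → F3 8F BB A8.
U+007E: 1-byte form → 7E.
U+D078B: 4-byte form → F3 90 9E 8B.
U+F9CC: 3-byte form → EF A7 8C.
U+0034: 1-byte form → 34.
U+005B: 1-byte form → 5B.
Concatenated (19 bytes): CD AD E0 BD 9E F3 8F BB A8 7E F3 90 9E 8B EF A7 8C 34 5B.

CD AD E0 BD 9E F3 8F BB A8 7E F3 90 9E 8B EF A7 8C 34 5B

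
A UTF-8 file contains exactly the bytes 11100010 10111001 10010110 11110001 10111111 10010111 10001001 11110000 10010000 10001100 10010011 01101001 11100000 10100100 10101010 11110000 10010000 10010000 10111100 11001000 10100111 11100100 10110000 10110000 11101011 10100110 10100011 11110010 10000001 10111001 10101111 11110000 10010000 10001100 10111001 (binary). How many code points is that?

11

Byte at offset 0: 0xE2 = 11100010 → 3-byte char (#1). Advance 3.
Byte at offset 3: 0xF1 = 11110001 → 4-byte char (#2). Advance 4.
Byte at offset 7: 0xF0 = 11110000 → 4-byte char (#3). Advance 4.
Byte at offset 11: 0x69 = 01101001 → 1-byte char (#4). Advance 1.
Byte at offset 12: 0xE0 = 11100000 → 3-byte char (#5). Advance 3.
Byte at offset 15: 0xF0 = 11110000 → 4-byte char (#6). Advance 4.
Byte at offset 19: 0xC8 = 11001000 → 2-byte char (#7). Advance 2.
Byte at offset 21: 0xE4 = 11100100 → 3-byte char (#8). Advance 3.
Byte at offset 24: 0xEB = 11101011 → 3-byte char (#9). Advance 3.
Byte at offset 27: 0xF2 = 11110010 → 4-byte char (#10). Advance 4.
Byte at offset 31: 0xF0 = 11110000 → 4-byte char (#11). Advance 4.
Reached end at offset 35 after 11 code points.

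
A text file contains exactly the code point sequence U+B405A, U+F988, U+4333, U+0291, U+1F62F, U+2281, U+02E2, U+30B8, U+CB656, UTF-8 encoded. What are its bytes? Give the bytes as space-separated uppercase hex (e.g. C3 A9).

F2 B4 81 9A EF A6 88 E4 8C B3 CA 91 F0 9F 98 AF E2 8A 81 CB A2 E3 82 B8 F3 8B 99 96

U+B405A: 4-byte form → F2 B4 81 9A.
U+F988: 3-byte form → EF A6 88.
U+4333: 3-byte form → E4 8C B3.
U+0291: 2-byte form → CA 91.
U+1F62F: 4-byte form → F0 9F 98 AF.
U+2281: 3-byte form → E2 8A 81.
U+02E2: 2-byte form → CB A2.
U+30B8: 3-byte form → E3 82 B8.
U+CB656: 4-byte form → F3 8B 99 96.
Concatenated (28 bytes): F2 B4 81 9A EF A6 88 E4 8C B3 CA 91 F0 9F 98 AF E2 8A 81 CB A2 E3 82 B8 F3 8B 99 96.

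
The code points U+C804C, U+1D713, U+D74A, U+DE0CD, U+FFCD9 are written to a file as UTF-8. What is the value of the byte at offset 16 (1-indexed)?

0xF3

1-indexed offset 16 is 0-indexed offset 15.
U+C804C → 4-byte form F3 88 81 8C at offsets 0–3.
U+1D713 → 4-byte form F0 9D 9C 93 at offsets 4–7.
U+D74A → 3-byte form ED 9D 8A at offsets 8–10.
U+DE0CD → 4-byte form F3 9E 83 8D at offsets 11–14.
U+FFCD9 → 4-byte form F3 BF B3 99 at offsets 15–18.
Offset 15 falls in char 5's range; it's byte 1 of F3 BF B3 99 = 0xF3.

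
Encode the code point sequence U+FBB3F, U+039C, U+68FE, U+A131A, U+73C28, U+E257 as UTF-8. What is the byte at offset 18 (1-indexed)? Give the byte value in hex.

1-indexed offset 18 is 0-indexed offset 17.
U+FBB3F → 4-byte form F3 BB AC BF at offsets 0–3.
U+039C → 2-byte form CE 9C at offsets 4–5.
U+68FE → 3-byte form E6 A3 BE at offsets 6–8.
U+A131A → 4-byte form F2 A1 8C 9A at offsets 9–12.
U+73C28 → 4-byte form F1 B3 B0 A8 at offsets 13–16.
U+E257 → 3-byte form EE 89 97 at offsets 17–19.
Offset 17 falls in char 6's range; it's byte 1 of EE 89 97 = 0xEE.

0xEE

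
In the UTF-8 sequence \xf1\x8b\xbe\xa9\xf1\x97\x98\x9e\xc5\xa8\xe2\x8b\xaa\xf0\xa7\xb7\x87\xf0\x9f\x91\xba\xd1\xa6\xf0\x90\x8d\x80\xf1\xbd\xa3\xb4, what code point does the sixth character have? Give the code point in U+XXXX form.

Offset 0: leading byte 0xF1 = 11110001 → 4-byte char #1 = F1 8B BE A9.
Offset 4: leading byte 0xF1 = 11110001 → 4-byte char #2 = F1 97 98 9E.
Offset 8: leading byte 0xC5 = 11000101 → 2-byte char #3 = C5 A8.
Offset 10: leading byte 0xE2 = 11100010 → 3-byte char #4 = E2 8B AA.
Offset 13: leading byte 0xF0 = 11110000 → 4-byte char #5 = F0 A7 B7 87.
Offset 17: leading byte 0xF0 = 11110000 → 4-byte char #6 = F0 9F 91 BA.
Leading byte 0xF0 = 11110000 matches 11110xxx → 4-byte sequence.
Byte 1: 0xF0 = 11110000, payload 000 (3 bits).
Byte 2: 0x9F = 10011111 (10xxxxxx ✓), payload 011111.
Byte 3: 0x91 = 10010001 (10xxxxxx ✓), payload 010001.
Byte 4: 0xBA = 10111010 (10xxxxxx ✓), payload 111010.
Concatenate: 000011111010001111010 = 0x1F47A (21 bits → U+1F47A).

U+1F47A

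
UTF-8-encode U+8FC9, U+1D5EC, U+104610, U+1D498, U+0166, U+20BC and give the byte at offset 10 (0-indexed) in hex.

U+8FC9 → 3-byte form E8 BF 89 at offsets 0–2.
U+1D5EC → 4-byte form F0 9D 97 AC at offsets 3–6.
U+104610 → 4-byte form F4 84 98 90 at offsets 7–10.
Offset 10 falls in char 3's range; it's byte 4 of F4 84 98 90 = 0x90.

0x90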